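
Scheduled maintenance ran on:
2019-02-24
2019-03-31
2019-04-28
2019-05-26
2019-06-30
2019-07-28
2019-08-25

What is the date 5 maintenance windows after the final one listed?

These are Sundays with 35, 28, 28, 35, 28, 28-day gaps.
Each is the final Sunday of its month — 2019-03-31 is past the 28th, so '4th Sunday' doesn't fit.
Last Sunday of September 2019: 2019-09-29.
Last Sunday of October 2019: 2019-10-27.
Last Sunday of November 2019: 2019-11-24.
December 2019 ends with Sunday 2019-12-29.
Last Sunday of January 2020: 2020-01-26.

2020-01-26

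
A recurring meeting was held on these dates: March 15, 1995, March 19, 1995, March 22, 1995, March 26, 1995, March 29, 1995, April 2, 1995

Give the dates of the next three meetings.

April 5, 1995; April 9, 1995; April 12, 1995

Every event lands on a Wednesday or Sunday (gaps cycle 4, 3, 4, 3, 4).
So the schedule is: every Wednesday and Sunday.
Next Wednesday: April 5, 1995.
The following Sunday is April 9, 1995.
Next Wednesday: April 12, 1995.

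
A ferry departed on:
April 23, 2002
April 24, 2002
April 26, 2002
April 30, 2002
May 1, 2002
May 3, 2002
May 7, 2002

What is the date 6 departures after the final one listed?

Every event lands on a Tuesday or Wednesday or Friday (gaps cycle 1, 2, 4, 1, 2, 4).
So the schedule is: every Tuesday, Wednesday and Friday.
The following Wednesday is May 8, 2002.
Next Friday: May 10, 2002.
Next Tuesday: May 14, 2002.
The following Wednesday is May 15, 2002.
Next Friday: May 17, 2002.
The following Tuesday is May 21, 2002.

May 21, 2002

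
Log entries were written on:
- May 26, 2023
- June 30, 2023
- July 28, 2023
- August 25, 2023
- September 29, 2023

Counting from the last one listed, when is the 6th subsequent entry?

All Fridays; the gaps (35, 28, 28, 35) vary with month length.
This is the last Friday of each month.
Last Friday of October 2023: October 27, 2023.
Last Friday of November 2023: November 24, 2023.
December 2023 ends with Friday December 29, 2023.
January 2024 ends with Friday January 26, 2024.
Last Friday of February 2024: February 23, 2024.
March 2024 ends with Friday March 29, 2024.

March 29, 2024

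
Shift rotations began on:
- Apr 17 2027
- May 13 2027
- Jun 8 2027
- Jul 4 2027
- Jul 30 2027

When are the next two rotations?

Gaps between consecutive events: 26, 26, 26, 26 days — a constant 26-day interval.
Jul 30 2027 + 26 days = Aug 25 2027.
Aug 25 2027 + 26 days = Sep 20 2027.

Aug 25 2027, Sep 20 2027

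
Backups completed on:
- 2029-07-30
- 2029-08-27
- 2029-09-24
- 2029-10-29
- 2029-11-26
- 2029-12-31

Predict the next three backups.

2030-01-28, 2030-02-25, 2030-03-25

All Mondays; the gaps (28, 28, 35, 28, 35) vary with month length.
This is the last Monday of each month.
January 2030 ends with Monday 2030-01-28.
Last Monday of February 2030: 2030-02-25.
March 2030 ends with Monday 2030-03-25.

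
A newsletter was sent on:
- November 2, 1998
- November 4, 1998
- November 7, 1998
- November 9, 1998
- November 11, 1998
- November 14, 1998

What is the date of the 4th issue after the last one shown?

November 23, 1998

Gaps: 2, 3, 2, 2, 3 days — not constant, but cyclic with period 3.
The events fall on every Monday, Wednesday and Saturday.
Next Monday: November 16, 1998.
Next Wednesday: November 18, 1998.
The following Saturday is November 21, 1998.
The following Monday is November 23, 1998.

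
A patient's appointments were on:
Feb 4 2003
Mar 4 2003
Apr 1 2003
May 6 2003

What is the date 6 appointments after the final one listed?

Nov 4 2003

These are Tuesdays at 28- or 35-day spacing (28, 28, 35).
The pattern: 1st Tuesday of the month.
1st Tuesday of June 2003: Jun 3 2003.
July 2003 — 1st Tuesday is Jul 1 2003.
August 2003 — 1st Tuesday is Aug 5 2003.
1st Tuesday of September 2003: Sep 2 2003.
October 2003 — 1st Tuesday is Oct 7 2003.
November 2003 — 1st Tuesday is Nov 4 2003.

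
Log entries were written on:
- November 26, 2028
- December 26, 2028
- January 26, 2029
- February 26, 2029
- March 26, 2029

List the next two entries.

Each date is the 26th; the gaps (30, 31, 31, 28) track the month lengths.
The rule is the 26th of each month.
Next: April 2029 → April 26, 2029.
Next: May 2029 → May 26, 2029.

April 26, 2029; May 26, 2029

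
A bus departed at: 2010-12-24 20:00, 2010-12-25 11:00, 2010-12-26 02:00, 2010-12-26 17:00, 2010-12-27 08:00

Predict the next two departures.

2010-12-27 23:00, 2010-12-28 14:00

Spacing: 15, 15, 15, 15 h — constant 15 h.
2010-12-27 08:00 + 15 h = 2010-12-27 23:00.
2010-12-27 23:00 + 15 h = 2010-12-28 14:00.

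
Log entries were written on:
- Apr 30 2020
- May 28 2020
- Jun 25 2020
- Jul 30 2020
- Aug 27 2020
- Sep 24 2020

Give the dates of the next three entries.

Oct 29 2020, Nov 26 2020, Dec 31 2020

These are Thursdays with 28, 28, 35, 28, 28-day gaps.
Each is the final Thursday of its month — Apr 30 2020 is past the 28th, so '4th Thursday' doesn't fit.
Last Thursday of October 2020: Oct 29 2020.
Last Thursday of November 2020: Nov 26 2020.
Last Thursday of December 2020: Dec 31 2020.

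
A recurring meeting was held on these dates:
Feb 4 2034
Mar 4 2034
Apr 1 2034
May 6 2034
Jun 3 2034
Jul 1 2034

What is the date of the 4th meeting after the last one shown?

All dates are Saturdays, 28, 28, 35, 28, 28 days apart.
Specifically, the 1st Saturday of each month.
1st Saturday of August 2034: Aug 5 2034.
September 2034 — 1st Saturday is Sep 2 2034.
1st Saturday of October 2034: Oct 7 2034.
1st Saturday of November 2034: Nov 4 2034.

Nov 4 2034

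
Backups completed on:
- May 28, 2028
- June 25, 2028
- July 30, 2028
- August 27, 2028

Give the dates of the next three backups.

September 24, 2028; October 29, 2028; November 26, 2028

Every date is a Sunday; gaps 28, 35, 28 days.
Each is the last Sunday of its month (at least one falls on the 29th or later, ruling out '4th Sunday').
Last Sunday of September 2028: September 24, 2028.
Last Sunday of October 2028: October 29, 2028.
November 2028 ends with Sunday November 26, 2028.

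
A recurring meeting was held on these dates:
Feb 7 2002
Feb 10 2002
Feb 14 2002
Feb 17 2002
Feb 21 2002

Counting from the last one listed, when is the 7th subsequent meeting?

Mar 17 2002

The gap pattern 3, 4, 3, 4 repeats every 2 events.
These are the Thursdays and Sundays of each week.
Next Sunday: Feb 24 2002.
The following Thursday is Feb 28 2002.
The following Sunday is Mar 3 2002.
The following Thursday is Mar 7 2002.
Next Sunday: Mar 10 2002.
Next Thursday: Mar 14 2002.
Next Sunday: Mar 17 2002.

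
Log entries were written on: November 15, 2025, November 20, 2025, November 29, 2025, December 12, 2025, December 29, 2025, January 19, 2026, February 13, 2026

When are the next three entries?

March 14, 2026; April 16, 2026; May 23, 2026

The spacing grows by 4 each time: 5, 9, 13, 17, 21, 25 days.
Next gap: 29 days. February 13, 2026 + 29 days = March 14, 2026.
Next gap: 33 days. March 14, 2026 + 33 days = April 16, 2026.
Next gap: 37 days. April 16, 2026 + 37 days = May 23, 2026.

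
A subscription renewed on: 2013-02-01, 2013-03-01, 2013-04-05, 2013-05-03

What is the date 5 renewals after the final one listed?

2013-10-04

Gaps: 28, 35, 28 days — a mix of 28 and 35. Every date is a Friday.
Each is the 1st Friday of its month.
1st Friday of June 2013: 2013-06-07.
July 2013 — 1st Friday is 2013-07-05.
August 2013 — 1st Friday is 2013-08-02.
1st Friday of September 2013: 2013-09-06.
October 2013 — 1st Friday is 2013-10-04.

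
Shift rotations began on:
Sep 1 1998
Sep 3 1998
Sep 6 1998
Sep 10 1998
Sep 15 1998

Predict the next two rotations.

Intervals are 2, 3, 4, 5 days — an arithmetic progression with common difference 1.
Next gap: 6 days. Sep 15 1998 + 6 days = Sep 21 1998.
Next gap: 7 days. Sep 21 1998 + 7 days = Sep 28 1998.

Sep 21 1998, Sep 28 1998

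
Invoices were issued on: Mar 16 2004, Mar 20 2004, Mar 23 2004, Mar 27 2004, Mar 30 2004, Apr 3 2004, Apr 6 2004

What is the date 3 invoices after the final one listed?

The gap pattern 4, 3, 4, 3, 4, 3 repeats every 2 events.
These are the Tuesdays and Saturdays of each week.
Next Saturday: Apr 10 2004.
Next Tuesday: Apr 13 2004.
The following Saturday is Apr 17 2004.

Apr 17 2004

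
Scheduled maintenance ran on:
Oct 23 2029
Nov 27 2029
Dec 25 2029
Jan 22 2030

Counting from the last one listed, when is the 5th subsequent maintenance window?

All dates are Tuesdays, 35, 28, 28 days apart.
Specifically, the 4th Tuesday of each month.
4th Tuesday of February 2030: Feb 26 2030.
March 2030 — 4th Tuesday is Mar 26 2030.
April 2030 — 4th Tuesday is Apr 23 2030.
4th Tuesday of May 2030: May 28 2030.
June 2030 — 4th Tuesday is Jun 25 2030.

Jun 25 2030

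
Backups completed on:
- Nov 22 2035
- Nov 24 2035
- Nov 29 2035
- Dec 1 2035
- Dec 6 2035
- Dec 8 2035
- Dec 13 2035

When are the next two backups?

The gap pattern 2, 5, 2, 5, 2, 5 repeats every 2 events.
These are the Thursdays and Saturdays of each week.
The following Saturday is Dec 15 2035.
Next Thursday: Dec 20 2035.

Dec 15 2035, Dec 20 2035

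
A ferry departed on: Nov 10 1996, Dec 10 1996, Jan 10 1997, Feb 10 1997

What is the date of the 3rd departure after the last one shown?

May 10 1997

Each date is the 10th; the gaps (30, 31, 31) track the month lengths.
The rule is the 10th of each month.
March 1997: Mar 10 1997.
April 1997: Apr 10 1997.
May 1997: May 10 1997.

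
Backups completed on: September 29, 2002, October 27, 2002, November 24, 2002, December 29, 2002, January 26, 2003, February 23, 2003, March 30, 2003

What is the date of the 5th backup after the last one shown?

August 31, 2003

These are Sundays with 28, 28, 35, 28, 28, 35-day gaps.
Each is the final Sunday of its month — September 29, 2002 is past the 28th, so '4th Sunday' doesn't fit.
Last Sunday of April 2003: April 27, 2003.
Last Sunday of May 2003: May 25, 2003.
Last Sunday of June 2003: June 29, 2003.
July 2003 ends with Sunday July 27, 2003.
Last Sunday of August 2003: August 31, 2003.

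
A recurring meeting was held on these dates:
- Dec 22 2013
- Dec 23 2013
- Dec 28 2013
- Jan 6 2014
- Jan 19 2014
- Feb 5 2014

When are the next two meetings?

Gaps: 1, 5, 9, 13, 17 days — each gap is 4 larger than the previous one.
Next gap: 21 days. Feb 5 2014 + 21 days = Feb 26 2014.
Next gap: 25 days. Feb 26 2014 + 25 days = Mar 23 2014.

Feb 26 2014, Mar 23 2014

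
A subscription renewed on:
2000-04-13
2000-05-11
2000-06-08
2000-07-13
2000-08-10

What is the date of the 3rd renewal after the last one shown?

These are Thursdays at 28- or 35-day spacing (28, 28, 35, 28).
The pattern: 2nd Thursday of the month.
September 2000 — 2nd Thursday is 2000-09-14.
2nd Thursday of October 2000: 2000-10-12.
2nd Thursday of November 2000: 2000-11-09.

2000-11-09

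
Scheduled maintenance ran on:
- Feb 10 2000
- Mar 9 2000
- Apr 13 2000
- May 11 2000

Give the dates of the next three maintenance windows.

These are Thursdays at 28- or 35-day spacing (28, 35, 28).
The pattern: 2nd Thursday of the month.
2nd Thursday of June 2000: Jun 8 2000.
2nd Thursday of July 2000: Jul 13 2000.
August 2000 — 2nd Thursday is Aug 10 2000.

Jun 8 2000, Jul 13 2000, Aug 10 2000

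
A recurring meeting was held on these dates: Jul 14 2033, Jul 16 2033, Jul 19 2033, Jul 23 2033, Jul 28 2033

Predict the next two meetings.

Aug 3 2033, Aug 10 2033

The spacing grows by 1 each time: 2, 3, 4, 5 days.
Next gap: 6 days. Jul 28 2033 + 6 days = Aug 3 2033.
Next gap: 7 days. Aug 3 2033 + 7 days = Aug 10 2033.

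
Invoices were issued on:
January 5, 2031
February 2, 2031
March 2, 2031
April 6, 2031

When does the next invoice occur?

May 4, 2031

These are Sundays at 28- or 35-day spacing (28, 28, 35).
The pattern: 1st Sunday of the month.
1st Sunday of May 2031: May 4, 2031.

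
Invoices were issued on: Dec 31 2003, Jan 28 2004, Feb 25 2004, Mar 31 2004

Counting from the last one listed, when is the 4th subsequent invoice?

Every date is a Wednesday; gaps 28, 28, 35 days.
Each is the last Wednesday of its month (at least one falls on the 29th or later, ruling out '4th Wednesday').
April 2004 ends with Wednesday Apr 28 2004.
May 2004 ends with Wednesday May 26 2004.
June 2004 ends with Wednesday Jun 30 2004.
July 2004 ends with Wednesday Jul 28 2004.

Jul 28 2004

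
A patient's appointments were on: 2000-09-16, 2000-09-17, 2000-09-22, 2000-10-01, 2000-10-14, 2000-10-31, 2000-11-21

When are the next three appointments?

The spacing grows by 4 each time: 1, 5, 9, 13, 17, 21 days.
Next gap: 25 days. 2000-11-21 + 25 days = 2000-12-16.
Next gap: 29 days. 2000-12-16 + 29 days = 2001-01-14.
Next gap: 33 days. 2001-01-14 + 33 days = 2001-02-16.

2000-12-16, 2001-01-14, 2001-02-16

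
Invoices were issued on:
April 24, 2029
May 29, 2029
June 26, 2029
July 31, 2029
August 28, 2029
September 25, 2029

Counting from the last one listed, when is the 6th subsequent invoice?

March 26, 2030

All Tuesdays; the gaps (35, 28, 35, 28, 28) vary with month length.
This is the last Tuesday of each month.
October 2029 ends with Tuesday October 30, 2029.
November 2029 ends with Tuesday November 27, 2029.
December 2029 ends with Tuesday December 25, 2029.
Last Tuesday of January 2030: January 29, 2030.
February 2030 ends with Tuesday February 26, 2030.
March 2030 ends with Tuesday March 26, 2030.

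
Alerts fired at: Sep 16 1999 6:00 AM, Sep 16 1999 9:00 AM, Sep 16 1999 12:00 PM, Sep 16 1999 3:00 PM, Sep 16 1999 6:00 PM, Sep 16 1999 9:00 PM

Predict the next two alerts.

Gaps: 3, 3, 3, 3, 3 hours — each event is 3 hours after the previous one.
Sep 16 1999 9:00 PM + 3 h = Sep 17 1999 12:00 AM.
Sep 17 1999 12:00 AM + 3 h = Sep 17 1999 3:00 AM.

Sep 17 1999 12:00 AM, Sep 17 1999 3:00 AM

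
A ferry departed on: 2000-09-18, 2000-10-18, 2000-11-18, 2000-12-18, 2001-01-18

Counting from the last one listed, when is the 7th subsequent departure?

2001-08-18

Each date is the 18th; the gaps (30, 31, 30, 31) track the month lengths.
The rule is the 18th of each month.
Next: February 2001 → 2001-02-18.
Next: March 2001 → 2001-03-18.
April 2001: 2001-04-18.
Next: May 2001 → 2001-05-18.
June 2001: 2001-06-18.
July 2001: 2001-07-18.
August 2001: 2001-08-18.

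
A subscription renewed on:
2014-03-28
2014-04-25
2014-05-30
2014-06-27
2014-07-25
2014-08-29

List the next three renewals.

2014-09-26, 2014-10-31, 2014-11-28

Every date is a Friday; gaps 28, 35, 28, 28, 35 days.
Each is the last Friday of its month (at least one falls on the 29th or later, ruling out '4th Friday').
September 2014 ends with Friday 2014-09-26.
Last Friday of October 2014: 2014-10-31.
November 2014 ends with Friday 2014-11-28.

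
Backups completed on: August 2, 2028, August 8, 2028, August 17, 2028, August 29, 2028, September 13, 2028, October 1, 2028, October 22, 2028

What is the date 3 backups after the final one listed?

January 11, 2029

Gaps: 6, 9, 12, 15, 18, 21 days — each gap is 3 larger than the previous one.
Next gap: 24 days. October 22, 2028 + 24 days = November 15, 2028.
Next gap: 27 days. November 15, 2028 + 27 days = December 12, 2028.
Next gap: 30 days. December 12, 2028 + 30 days = January 11, 2029.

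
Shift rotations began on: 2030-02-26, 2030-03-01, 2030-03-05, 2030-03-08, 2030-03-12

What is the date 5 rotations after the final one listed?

Gaps: 3, 4, 3, 4 days — not constant, but cyclic with period 2.
The events fall on every Tuesday and Friday.
The following Friday is 2030-03-15.
Next Tuesday: 2030-03-19.
Next Friday: 2030-03-22.
The following Tuesday is 2030-03-26.
The following Friday is 2030-03-29.

2030-03-29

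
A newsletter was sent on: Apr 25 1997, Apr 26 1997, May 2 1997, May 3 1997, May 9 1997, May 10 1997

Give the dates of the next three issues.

May 16 1997, May 17 1997, May 23 1997

The gap pattern 1, 6, 1, 6, 1 repeats every 2 events.
These are the Fridays and Saturdays of each week.
Next Friday: May 16 1997.
Next Saturday: May 17 1997.
Next Friday: May 23 1997.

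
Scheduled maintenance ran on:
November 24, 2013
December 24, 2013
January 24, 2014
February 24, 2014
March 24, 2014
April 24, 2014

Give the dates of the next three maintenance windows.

May 24, 2014; June 24, 2014; July 24, 2014

Gaps: 30, 31, 31, 28, 31 days — not constant. Every event is on the 24th of the month.
Pattern: the 24th of each month.
May 2014: May 24, 2014.
Next: June 2014 → June 24, 2014.
Next: July 2014 → July 24, 2014.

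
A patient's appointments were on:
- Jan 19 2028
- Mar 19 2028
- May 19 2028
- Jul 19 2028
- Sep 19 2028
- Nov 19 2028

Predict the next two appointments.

Each date is the 19th; the gaps (60, 61, 61, 62, 61) track the month lengths.
The rule is the 19th of every 2 months.
January 2029: Jan 19 2029.
March 2029: Mar 19 2029.

Jan 19 2029, Mar 19 2029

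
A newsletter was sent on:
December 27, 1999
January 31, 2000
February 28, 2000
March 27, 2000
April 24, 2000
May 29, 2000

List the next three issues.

These are Mondays with 35, 28, 28, 28, 35-day gaps.
Each is the final Monday of its month — January 31, 2000 is past the 28th, so '4th Monday' doesn't fit.
Last Monday of June 2000: June 26, 2000.
July 2000 ends with Monday July 31, 2000.
Last Monday of August 2000: August 28, 2000.

June 26, 2000; July 31, 2000; August 28, 2000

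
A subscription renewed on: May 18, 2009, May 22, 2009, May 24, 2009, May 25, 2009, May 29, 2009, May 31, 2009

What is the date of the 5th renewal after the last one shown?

June 12, 2009

Gaps: 4, 2, 1, 4, 2 days — not constant, but cyclic with period 3.
The events fall on every Monday, Friday and Sunday.
Next Monday: June 1, 2009.
The following Friday is June 5, 2009.
Next Sunday: June 7, 2009.
The following Monday is June 8, 2009.
The following Friday is June 12, 2009.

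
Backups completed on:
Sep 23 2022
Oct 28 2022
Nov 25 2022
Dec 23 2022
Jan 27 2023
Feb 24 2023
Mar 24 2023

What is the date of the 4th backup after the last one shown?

Gaps: 35, 28, 28, 35, 28, 28 days — a mix of 28 and 35. Every date is a Friday.
Each is the 4th Friday of its month.
April 2023 — 4th Friday is Apr 28 2023.
4th Friday of May 2023: May 26 2023.
June 2023 — 4th Friday is Jun 23 2023.
4th Friday of July 2023: Jul 28 2023.

Jul 28 2023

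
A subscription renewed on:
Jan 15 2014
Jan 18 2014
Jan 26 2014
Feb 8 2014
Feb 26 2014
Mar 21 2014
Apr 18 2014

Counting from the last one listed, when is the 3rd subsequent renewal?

Aug 10 2014

Gaps: 3, 8, 13, 18, 23, 28 days — each gap is 5 larger than the previous one.
Next gap: 33 days. Apr 18 2014 + 33 days = May 21 2014.
Next gap: 38 days. May 21 2014 + 38 days = Jun 28 2014.
Next gap: 43 days. Jun 28 2014 + 43 days = Aug 10 2014.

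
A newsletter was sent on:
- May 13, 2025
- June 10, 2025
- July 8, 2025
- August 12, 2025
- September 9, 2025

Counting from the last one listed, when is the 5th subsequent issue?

All dates are Tuesdays, 28, 28, 35, 28 days apart.
Specifically, the 2nd Tuesday of each month.
October 2025 — 2nd Tuesday is October 14, 2025.
November 2025 — 2nd Tuesday is November 11, 2025.
2nd Tuesday of December 2025: December 9, 2025.
2nd Tuesday of January 2026: January 13, 2026.
February 2026 — 2nd Tuesday is February 10, 2026.

February 10, 2026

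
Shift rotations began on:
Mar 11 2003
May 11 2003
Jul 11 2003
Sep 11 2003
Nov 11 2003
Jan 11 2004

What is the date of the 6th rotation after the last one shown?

The day-of-month is always 11 (61, 61, 62, 61, 61 days between events).
So this recurs on the 11th of every 2 months.
Next: March 2004 → Mar 11 2004.
May 2004: May 11 2004.
Next: July 2004 → Jul 11 2004.
Next: September 2004 → Sep 11 2004.
Next: November 2004 → Nov 11 2004.
Next: January 2005 → Jan 11 2005.

Jan 11 2005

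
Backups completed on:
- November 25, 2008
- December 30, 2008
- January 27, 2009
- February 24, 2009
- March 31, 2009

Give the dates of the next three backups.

April 28, 2009; May 26, 2009; June 30, 2009

Every date is a Tuesday; gaps 35, 28, 28, 35 days.
Each is the last Tuesday of its month (at least one falls on the 29th or later, ruling out '4th Tuesday').
April 2009 ends with Tuesday April 28, 2009.
Last Tuesday of May 2009: May 26, 2009.
June 2009 ends with Tuesday June 30, 2009.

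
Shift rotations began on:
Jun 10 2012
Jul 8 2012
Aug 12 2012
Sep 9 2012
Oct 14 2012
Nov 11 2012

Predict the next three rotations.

Gaps: 28, 35, 28, 35, 28 days — a mix of 28 and 35. Every date is a Sunday.
Each is the 2nd Sunday of its month.
December 2012 — 2nd Sunday is Dec 9 2012.
January 2013 — 2nd Sunday is Jan 13 2013.
February 2013 — 2nd Sunday is Feb 10 2013.

Dec 9 2012, Jan 13 2013, Feb 10 2013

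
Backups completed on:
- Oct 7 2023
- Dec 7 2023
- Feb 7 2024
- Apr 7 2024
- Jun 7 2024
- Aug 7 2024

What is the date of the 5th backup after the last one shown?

Jun 7 2025

Gaps: 61, 62, 60, 61, 61 days — not constant. Every event is on the 7th of the month.
Pattern: the 7th of every 2 months.
October 2024: Oct 7 2024.
December 2024: Dec 7 2024.
Next: February 2025 → Feb 7 2025.
Next: April 2025 → Apr 7 2025.
June 2025: Jun 7 2025.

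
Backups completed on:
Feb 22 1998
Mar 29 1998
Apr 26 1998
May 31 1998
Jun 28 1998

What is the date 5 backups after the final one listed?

These are Sundays with 35, 28, 35, 28-day gaps.
Each is the final Sunday of its month — Mar 29 1998 is past the 28th, so '4th Sunday' doesn't fit.
Last Sunday of July 1998: Jul 26 1998.
August 1998 ends with Sunday Aug 30 1998.
September 1998 ends with Sunday Sep 27 1998.
October 1998 ends with Sunday Oct 25 1998.
Last Sunday of November 1998: Nov 29 1998.

Nov 29 1998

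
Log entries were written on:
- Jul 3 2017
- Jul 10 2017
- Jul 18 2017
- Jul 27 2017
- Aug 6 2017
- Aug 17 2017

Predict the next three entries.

The spacing grows by 1 each time: 7, 8, 9, 10, 11 days.
Next gap: 12 days. Aug 17 2017 + 12 days = Aug 29 2017.
Next gap: 13 days. Aug 29 2017 + 13 days = Sep 11 2017.
Next gap: 14 days. Sep 11 2017 + 14 days = Sep 25 2017.

Aug 29 2017, Sep 11 2017, Sep 25 2017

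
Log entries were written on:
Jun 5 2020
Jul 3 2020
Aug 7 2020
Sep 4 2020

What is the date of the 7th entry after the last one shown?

Apr 2 2021

These are Fridays at 28- or 35-day spacing (28, 35, 28).
The pattern: 1st Friday of the month.
1st Friday of October 2020: Oct 2 2020.
1st Friday of November 2020: Nov 6 2020.
1st Friday of December 2020: Dec 4 2020.
1st Friday of January 2021: Jan 1 2021.
February 2021 — 1st Friday is Feb 5 2021.
1st Friday of March 2021: Mar 5 2021.
1st Friday of April 2021: Apr 2 2021.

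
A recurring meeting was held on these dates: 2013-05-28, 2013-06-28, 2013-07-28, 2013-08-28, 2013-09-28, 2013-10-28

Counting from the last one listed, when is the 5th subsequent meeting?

The day-of-month is always 28 (31, 30, 31, 31, 30 days between events).
So this recurs on the 28th of each month.
Next: November 2013 → 2013-11-28.
Next: December 2013 → 2013-12-28.
Next: January 2014 → 2014-01-28.
Next: February 2014 → 2014-02-28.
March 2014: 2014-03-28.

2014-03-28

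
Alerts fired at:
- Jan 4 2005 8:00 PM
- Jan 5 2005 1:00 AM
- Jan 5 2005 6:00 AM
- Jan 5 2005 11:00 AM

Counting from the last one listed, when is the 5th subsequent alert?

The interval is a steady 5 hours (5, 5, 5).
Jan 5 2005 11:00 AM + 5 h = Jan 5 2005 4:00 PM.
Jan 5 2005 4:00 PM + 5 h = Jan 5 2005 9:00 PM.
Jan 5 2005 9:00 PM + 5 h = Jan 6 2005 2:00 AM.
Jan 6 2005 2:00 AM + 5 h = Jan 6 2005 7:00 AM.
Jan 6 2005 7:00 AM + 5 h = Jan 6 2005 12:00 PM.

Jan 6 2005 12:00 PM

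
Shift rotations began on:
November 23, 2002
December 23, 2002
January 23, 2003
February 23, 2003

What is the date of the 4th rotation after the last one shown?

June 23, 2003

Gaps: 30, 31, 31 days — not constant. Every event is on the 23rd of the month.
Pattern: the 23rd of each month.
Next: March 2003 → March 23, 2003.
Next: April 2003 → April 23, 2003.
May 2003: May 23, 2003.
Next: June 2003 → June 23, 2003.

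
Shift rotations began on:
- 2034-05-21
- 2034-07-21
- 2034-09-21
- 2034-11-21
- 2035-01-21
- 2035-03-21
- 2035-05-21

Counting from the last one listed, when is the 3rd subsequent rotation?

2035-11-21

Each date is the 21st; the gaps (61, 62, 61, 61, 59, 61) track the month lengths.
The rule is the 21st of every 2 months.
July 2035: 2035-07-21.
September 2035: 2035-09-21.
Next: November 2035 → 2035-11-21.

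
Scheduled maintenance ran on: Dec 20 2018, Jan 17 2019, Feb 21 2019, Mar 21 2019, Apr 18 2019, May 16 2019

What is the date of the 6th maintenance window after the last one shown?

Nov 21 2019

All dates are Thursdays, 28, 35, 28, 28, 28 days apart.
Specifically, the 3rd Thursday of each month.
June 2019 — 3rd Thursday is Jun 20 2019.
3rd Thursday of July 2019: Jul 18 2019.
August 2019 — 3rd Thursday is Aug 15 2019.
3rd Thursday of September 2019: Sep 19 2019.
3rd Thursday of October 2019: Oct 17 2019.
3rd Thursday of November 2019: Nov 21 2019.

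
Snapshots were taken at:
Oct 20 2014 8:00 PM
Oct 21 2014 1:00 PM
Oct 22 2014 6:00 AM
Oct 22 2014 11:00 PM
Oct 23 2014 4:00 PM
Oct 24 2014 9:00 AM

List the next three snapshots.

Oct 25 2014 2:00 AM, Oct 25 2014 7:00 PM, Oct 26 2014 12:00 PM

The interval is a steady 17 hours (17, 17, 17, 17, 17).
Oct 24 2014 9:00 AM + 17 h = Oct 25 2014 2:00 AM.
Oct 25 2014 2:00 AM + 17 h = Oct 25 2014 7:00 PM.
Oct 25 2014 7:00 PM + 17 h = Oct 26 2014 12:00 PM.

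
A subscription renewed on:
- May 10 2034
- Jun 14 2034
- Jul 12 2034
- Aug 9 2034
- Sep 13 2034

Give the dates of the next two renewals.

Gaps: 35, 28, 28, 35 days — a mix of 28 and 35. Every date is a Wednesday.
Each is the 2nd Wednesday of its month.
October 2034 — 2nd Wednesday is Oct 11 2034.
2nd Wednesday of November 2034: Nov 8 2034.

Oct 11 2034, Nov 8 2034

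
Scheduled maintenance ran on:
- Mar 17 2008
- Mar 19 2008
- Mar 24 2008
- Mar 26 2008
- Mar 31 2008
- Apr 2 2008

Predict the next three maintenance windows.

Apr 7 2008, Apr 9 2008, Apr 14 2008

Gaps: 2, 5, 2, 5, 2 days — not constant, but cyclic with period 2.
The events fall on every Monday and Wednesday.
The following Monday is Apr 7 2008.
Next Wednesday: Apr 9 2008.
Next Monday: Apr 14 2008.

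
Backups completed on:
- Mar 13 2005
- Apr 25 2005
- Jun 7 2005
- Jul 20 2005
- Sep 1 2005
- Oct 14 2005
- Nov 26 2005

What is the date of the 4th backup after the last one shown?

Every event comes 43 days after the last (43, 43, 43, 43, 43, 43).
Nov 26 2005 + 43 days = Jan 8 2006.
Jan 8 2006 + 43 days = Feb 20 2006.
Feb 20 2006 + 43 days = Apr 4 2006.
Apr 4 2006 + 43 days = May 17 2006.

May 17 2006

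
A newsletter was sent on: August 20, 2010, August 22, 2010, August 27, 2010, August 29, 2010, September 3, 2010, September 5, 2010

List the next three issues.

The gap pattern 2, 5, 2, 5, 2 repeats every 2 events.
These are the Fridays and Sundays of each week.
Next Friday: September 10, 2010.
Next Sunday: September 12, 2010.
The following Friday is September 17, 2010.

September 10, 2010; September 12, 2010; September 17, 2010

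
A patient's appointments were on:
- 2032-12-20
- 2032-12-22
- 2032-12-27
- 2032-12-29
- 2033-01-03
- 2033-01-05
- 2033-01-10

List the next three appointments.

Every event lands on a Monday or Wednesday (gaps cycle 2, 5, 2, 5, 2, 5).
So the schedule is: every Monday and Wednesday.
Next Wednesday: 2033-01-12.
The following Monday is 2033-01-17.
Next Wednesday: 2033-01-19.

2033-01-12, 2033-01-17, 2033-01-19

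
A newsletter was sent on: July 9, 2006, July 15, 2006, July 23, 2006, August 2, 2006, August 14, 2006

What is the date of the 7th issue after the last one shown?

January 1, 2007

Intervals are 6, 8, 10, 12 days — an arithmetic progression with common difference 2.
Next gap: 14 days. August 14, 2006 + 14 days = August 28, 2006.
Next gap: 16 days. August 28, 2006 + 16 days = September 13, 2006.
Next gap: 18 days. September 13, 2006 + 18 days = October 1, 2006.
Next gap: 20 days. October 1, 2006 + 20 days = October 21, 2006.
Next gap: 22 days. October 21, 2006 + 22 days = November 12, 2006.
Next gap: 24 days. November 12, 2006 + 24 days = December 6, 2006.
Next gap: 26 days. December 6, 2006 + 26 days = January 1, 2007.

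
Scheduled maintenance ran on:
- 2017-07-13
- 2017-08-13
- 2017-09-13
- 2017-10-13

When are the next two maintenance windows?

Gaps: 31, 31, 30 days — not constant. Every event is on the 13th of the month.
Pattern: the 13th of each month.
November 2017: 2017-11-13.
Next: December 2017 → 2017-12-13.

2017-11-13, 2017-12-13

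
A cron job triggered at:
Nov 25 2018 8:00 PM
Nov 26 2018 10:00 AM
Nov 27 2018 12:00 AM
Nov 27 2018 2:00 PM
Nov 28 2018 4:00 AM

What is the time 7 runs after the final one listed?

Dec 2 2018 6:00 AM

Gaps: 14, 14, 14, 14 hours — each event is 14 hours after the previous one.
Nov 28 2018 4:00 AM + 14 h = Nov 28 2018 6:00 PM.
Nov 28 2018 6:00 PM + 14 h = Nov 29 2018 8:00 AM.
Nov 29 2018 8:00 AM + 14 h = Nov 29 2018 10:00 PM.
Nov 29 2018 10:00 PM + 14 h = Nov 30 2018 12:00 PM.
Nov 30 2018 12:00 PM + 14 h = Dec 1 2018 2:00 AM.
Dec 1 2018 2:00 AM + 14 h = Dec 1 2018 4:00 PM.
Dec 1 2018 4:00 PM + 14 h = Dec 2 2018 6:00 AM.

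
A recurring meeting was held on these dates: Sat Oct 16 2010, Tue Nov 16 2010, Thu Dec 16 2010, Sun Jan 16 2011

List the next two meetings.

The day-of-month is always 16 (31, 30, 31 days between events).
So this recurs on the 16th of each month.
February 2011: Wed Feb 16 2011.
Next: March 2011 → Wed Mar 16 2011.

Wed Feb 16 2011, Wed Mar 16 2011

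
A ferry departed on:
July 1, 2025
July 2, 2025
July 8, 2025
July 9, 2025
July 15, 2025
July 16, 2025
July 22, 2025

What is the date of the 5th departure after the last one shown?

August 6, 2025

Every event lands on a Tuesday or Wednesday (gaps cycle 1, 6, 1, 6, 1, 6).
So the schedule is: every Tuesday and Wednesday.
The following Wednesday is July 23, 2025.
Next Tuesday: July 29, 2025.
Next Wednesday: July 30, 2025.
The following Tuesday is August 5, 2025.
The following Wednesday is August 6, 2025.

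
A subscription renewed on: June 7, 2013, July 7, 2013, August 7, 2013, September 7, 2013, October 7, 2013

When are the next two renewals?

The day-of-month is always 7 (30, 31, 31, 30 days between events).
So this recurs on the 7th of each month.
Next: November 2013 → November 7, 2013.
Next: December 2013 → December 7, 2013.

November 7, 2013; December 7, 2013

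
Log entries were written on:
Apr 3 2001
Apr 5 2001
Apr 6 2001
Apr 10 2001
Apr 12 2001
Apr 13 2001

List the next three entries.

Every event lands on a Tuesday or Thursday or Friday (gaps cycle 2, 1, 4, 2, 1).
So the schedule is: every Tuesday, Thursday and Friday.
Next Tuesday: Apr 17 2001.
Next Thursday: Apr 19 2001.
Next Friday: Apr 20 2001.

Apr 17 2001, Apr 19 2001, Apr 20 2001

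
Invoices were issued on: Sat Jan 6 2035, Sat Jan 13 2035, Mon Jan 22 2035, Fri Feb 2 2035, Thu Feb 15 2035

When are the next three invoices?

Fri Mar 2 2035, Mon Mar 19 2035, Sat Apr 7 2035

The spacing grows by 2 each time: 7, 9, 11, 13 days.
Next gap: 15 days. Thu Feb 15 2035 + 15 days = Fri Mar 2 2035.
Next gap: 17 days. Fri Mar 2 2035 + 17 days = Mon Mar 19 2035.
Next gap: 19 days. Mon Mar 19 2035 + 19 days = Sat Apr 7 2035.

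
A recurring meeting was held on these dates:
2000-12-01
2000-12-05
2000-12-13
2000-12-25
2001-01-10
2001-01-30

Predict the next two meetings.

2001-02-23, 2001-03-23

Gaps: 4, 8, 12, 16, 20 days — each gap is 4 larger than the previous one.
Next gap: 24 days. 2001-01-30 + 24 days = 2001-02-23.
Next gap: 28 days. 2001-02-23 + 28 days = 2001-03-23.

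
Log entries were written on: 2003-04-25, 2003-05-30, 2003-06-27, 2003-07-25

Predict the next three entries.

2003-08-29, 2003-09-26, 2003-10-31

Every date is a Friday; gaps 35, 28, 28 days.
Each is the last Friday of its month (at least one falls on the 29th or later, ruling out '4th Friday').
August 2003 ends with Friday 2003-08-29.
September 2003 ends with Friday 2003-09-26.
Last Friday of October 2003: 2003-10-31.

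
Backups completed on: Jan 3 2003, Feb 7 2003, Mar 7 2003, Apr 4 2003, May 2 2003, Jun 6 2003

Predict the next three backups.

All dates are Fridays, 35, 28, 28, 28, 35 days apart.
Specifically, the 1st Friday of each month.
July 2003 — 1st Friday is Jul 4 2003.
August 2003 — 1st Friday is Aug 1 2003.
1st Friday of September 2003: Sep 5 2003.

Jul 4 2003, Aug 1 2003, Sep 5 2003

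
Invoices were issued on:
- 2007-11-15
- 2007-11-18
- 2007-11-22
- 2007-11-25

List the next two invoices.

2007-11-29, 2007-12-02

Gaps: 3, 4, 3 days — not constant, but cyclic with period 2.
The events fall on every Thursday and Sunday.
Next Thursday: 2007-11-29.
The following Sunday is 2007-12-02.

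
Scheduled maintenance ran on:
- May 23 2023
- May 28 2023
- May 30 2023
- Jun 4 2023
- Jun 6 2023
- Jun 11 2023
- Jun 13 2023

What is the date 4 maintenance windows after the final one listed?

Jun 27 2023

Gaps: 5, 2, 5, 2, 5, 2 days — not constant, but cyclic with period 2.
The events fall on every Tuesday and Sunday.
Next Sunday: Jun 18 2023.
The following Tuesday is Jun 20 2023.
The following Sunday is Jun 25 2023.
The following Tuesday is Jun 27 2023.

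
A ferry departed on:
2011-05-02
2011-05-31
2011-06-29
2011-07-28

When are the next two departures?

2011-08-26, 2011-09-24

The spacing is 29, 29, 29 days — always 29 days.
2011-07-28 + 29 days = 2011-08-26.
2011-08-26 + 29 days = 2011-09-24.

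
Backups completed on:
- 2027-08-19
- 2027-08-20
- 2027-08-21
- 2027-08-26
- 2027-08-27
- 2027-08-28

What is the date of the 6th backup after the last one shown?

2027-09-11

Every event lands on a Thursday or Friday or Saturday (gaps cycle 1, 1, 5, 1, 1).
So the schedule is: every Thursday, Friday and Saturday.
The following Thursday is 2027-09-02.
Next Friday: 2027-09-03.
The following Saturday is 2027-09-04.
The following Thursday is 2027-09-09.
Next Friday: 2027-09-10.
Next Saturday: 2027-09-11.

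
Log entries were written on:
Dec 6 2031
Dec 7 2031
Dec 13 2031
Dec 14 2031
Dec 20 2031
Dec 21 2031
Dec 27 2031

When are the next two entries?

Dec 28 2031, Jan 3 2032

The gap pattern 1, 6, 1, 6, 1, 6 repeats every 2 events.
These are the Saturdays and Sundays of each week.
The following Sunday is Dec 28 2031.
The following Saturday is Jan 3 2032.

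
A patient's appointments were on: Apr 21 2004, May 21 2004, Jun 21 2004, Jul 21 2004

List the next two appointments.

The day-of-month is always 21 (30, 31, 30 days between events).
So this recurs on the 21st of each month.
Next: August 2004 → Aug 21 2004.
Next: September 2004 → Sep 21 2004.

Aug 21 2004, Sep 21 2004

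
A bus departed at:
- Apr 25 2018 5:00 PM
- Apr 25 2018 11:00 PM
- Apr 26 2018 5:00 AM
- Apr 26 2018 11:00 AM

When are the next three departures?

Apr 26 2018 5:00 PM, Apr 26 2018 11:00 PM, Apr 27 2018 5:00 AM

Spacing: 6, 6, 6 h — constant 6 h.
Apr 26 2018 11:00 AM + 6 h = Apr 26 2018 5:00 PM.
Apr 26 2018 5:00 PM + 6 h = Apr 26 2018 11:00 PM.
Apr 26 2018 11:00 PM + 6 h = Apr 27 2018 5:00 AM.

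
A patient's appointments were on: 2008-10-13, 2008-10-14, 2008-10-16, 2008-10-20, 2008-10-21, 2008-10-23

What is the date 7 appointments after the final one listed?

2008-11-10

Gaps: 1, 2, 4, 1, 2 days — not constant, but cyclic with period 3.
The events fall on every Monday, Tuesday and Thursday.
Next Monday: 2008-10-27.
Next Tuesday: 2008-10-28.
Next Thursday: 2008-10-30.
The following Monday is 2008-11-03.
Next Tuesday: 2008-11-04.
Next Thursday: 2008-11-06.
Next Monday: 2008-11-10.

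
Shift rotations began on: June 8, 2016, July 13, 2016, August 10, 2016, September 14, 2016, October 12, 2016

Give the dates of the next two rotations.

All dates are Wednesdays, 35, 28, 35, 28 days apart.
Specifically, the 2nd Wednesday of each month.
November 2016 — 2nd Wednesday is November 9, 2016.
December 2016 — 2nd Wednesday is December 14, 2016.

November 9, 2016; December 14, 2016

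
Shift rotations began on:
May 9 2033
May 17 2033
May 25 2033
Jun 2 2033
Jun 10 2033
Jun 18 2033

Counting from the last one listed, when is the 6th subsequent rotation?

Aug 5 2033

The spacing is 8, 8, 8, 8, 8 days — always 8 days.
Jun 18 2033 + 8 days = Jun 26 2033.
Jun 26 2033 + 8 days = Jul 4 2033.
Jul 4 2033 + 8 days = Jul 12 2033.
Jul 12 2033 + 8 days = Jul 20 2033.
Jul 20 2033 + 8 days = Jul 28 2033.
Jul 28 2033 + 8 days = Aug 5 2033.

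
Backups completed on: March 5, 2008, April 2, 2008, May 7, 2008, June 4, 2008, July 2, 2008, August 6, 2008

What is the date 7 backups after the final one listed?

Gaps: 28, 35, 28, 28, 35 days — a mix of 28 and 35. Every date is a Wednesday.
Each is the 1st Wednesday of its month.
1st Wednesday of September 2008: September 3, 2008.
1st Wednesday of October 2008: October 1, 2008.
November 2008 — 1st Wednesday is November 5, 2008.
December 2008 — 1st Wednesday is December 3, 2008.
January 2009 — 1st Wednesday is January 7, 2009.
February 2009 — 1st Wednesday is February 4, 2009.
March 2009 — 1st Wednesday is March 4, 2009.

March 4, 2009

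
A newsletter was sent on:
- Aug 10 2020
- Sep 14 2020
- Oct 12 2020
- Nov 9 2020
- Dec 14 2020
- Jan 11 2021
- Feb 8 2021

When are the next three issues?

Gaps: 35, 28, 28, 35, 28, 28 days — a mix of 28 and 35. Every date is a Monday.
Each is the 2nd Monday of its month.
2nd Monday of March 2021: Mar 8 2021.
2nd Monday of April 2021: Apr 12 2021.
2nd Monday of May 2021: May 10 2021.

Mar 8 2021, Apr 12 2021, May 10 2021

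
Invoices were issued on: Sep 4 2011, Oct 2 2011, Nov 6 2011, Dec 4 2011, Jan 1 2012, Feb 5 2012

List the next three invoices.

Mar 4 2012, Apr 1 2012, May 6 2012

All dates are Sundays, 28, 35, 28, 28, 35 days apart.
Specifically, the 1st Sunday of each month.
1st Sunday of March 2012: Mar 4 2012.
April 2012 — 1st Sunday is Apr 1 2012.
1st Sunday of May 2012: May 6 2012.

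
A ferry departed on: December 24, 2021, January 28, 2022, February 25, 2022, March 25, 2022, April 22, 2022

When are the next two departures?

Gaps: 35, 28, 28, 28 days — a mix of 28 and 35. Every date is a Friday.
Each is the 4th Friday of its month.
4th Friday of May 2022: May 27, 2022.
4th Friday of June 2022: June 24, 2022.

May 27, 2022; June 24, 2022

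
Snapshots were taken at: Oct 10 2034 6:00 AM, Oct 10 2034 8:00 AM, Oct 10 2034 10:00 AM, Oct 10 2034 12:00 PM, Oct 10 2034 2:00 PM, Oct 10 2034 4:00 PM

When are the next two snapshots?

The interval is a steady 2 hours (2, 2, 2, 2, 2).
Oct 10 2034 4:00 PM + 2 h = Oct 10 2034 6:00 PM.
Oct 10 2034 6:00 PM + 2 h = Oct 10 2034 8:00 PM.

Oct 10 2034 6:00 PM, Oct 10 2034 8:00 PM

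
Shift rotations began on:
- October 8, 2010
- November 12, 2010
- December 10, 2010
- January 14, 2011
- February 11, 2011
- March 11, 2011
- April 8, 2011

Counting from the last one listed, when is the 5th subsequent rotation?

Gaps: 35, 28, 35, 28, 28, 28 days — a mix of 28 and 35. Every date is a Friday.
Each is the 2nd Friday of its month.
May 2011 — 2nd Friday is May 13, 2011.
2nd Friday of June 2011: June 10, 2011.
2nd Friday of July 2011: July 8, 2011.
August 2011 — 2nd Friday is August 12, 2011.
2nd Friday of September 2011: September 9, 2011.

September 9, 2011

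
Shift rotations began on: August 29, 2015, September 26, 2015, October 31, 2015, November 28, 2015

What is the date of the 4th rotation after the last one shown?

March 26, 2016

These are Saturdays with 28, 35, 28-day gaps.
Each is the final Saturday of its month — August 29, 2015 is past the 28th, so '4th Saturday' doesn't fit.
December 2015 ends with Saturday December 26, 2015.
Last Saturday of January 2016: January 30, 2016.
February 2016 ends with Saturday February 27, 2016.
Last Saturday of March 2016: March 26, 2016.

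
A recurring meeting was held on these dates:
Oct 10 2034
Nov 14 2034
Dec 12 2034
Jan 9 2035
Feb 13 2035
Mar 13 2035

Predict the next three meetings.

Gaps: 35, 28, 28, 35, 28 days — a mix of 28 and 35. Every date is a Tuesday.
Each is the 2nd Tuesday of its month.
2nd Tuesday of April 2035: Apr 10 2035.
2nd Tuesday of May 2035: May 8 2035.
2nd Tuesday of June 2035: Jun 12 2035.

Apr 10 2035, May 8 2035, Jun 12 2035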